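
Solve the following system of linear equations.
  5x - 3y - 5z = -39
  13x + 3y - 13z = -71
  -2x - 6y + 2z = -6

Row-reduce:
R1 ← R1 / (5).
R2 ← R2 − 13·R1.
R3 ← R3 + 2·R1.
R2 ← R2 / (54/5).
R1 ← R1 + 3/5·R2.
R3 ← R3 + 36/5·R2.
Row 3 reduces to 0 = -4/3, a contradiction. The system is inconsistent.

no solution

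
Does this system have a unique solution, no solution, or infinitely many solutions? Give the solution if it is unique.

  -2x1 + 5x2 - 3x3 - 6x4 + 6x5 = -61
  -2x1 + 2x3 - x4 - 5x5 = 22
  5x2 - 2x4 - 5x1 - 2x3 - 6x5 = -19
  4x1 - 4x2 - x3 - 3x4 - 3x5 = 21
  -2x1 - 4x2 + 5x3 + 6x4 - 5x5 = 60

x1 = 1, x2 = -4, x3 = 5, x4 = 1, x5 = -3

Row-reduce the augmented matrix:
R1 ← R1 / (-2).
R2 ← R2 + 2·R1.
R3 ← R3 + 5·R1.
R4 ← R4 − 4·R1.
R5 ← R5 + 2·R1.
R2 ← R2 / (-5).
R1 ← R1 + 5/2·R2.
R3 ← R3 + 15/2·R2.
R4 ← R4 − 6·R2.
R5 ← R5 + 9·R2.
R3 ← R3 / (-2).
R1 ← R1 + 1·R3.
R2 ← R2 + 1·R3.
R4 ← R4 + 1·R3.
R5 ← R5 + 1·R3.
R4 ← R4 / (-47/4).
R1 ← R1 + 9/4·R4.
R2 ← R2 + 15/4·R4.
R3 ← R3 + 11/4·R4.
R5 ← R5 − 1/4·R4.
R5 ← R5 / (2587/235).
R1 ← R1 − 1204/235·R5.
R2 ← R2 − 1192/235·R5.
R3 ← R3 − 636/235·R5.
R4 ← R4 − 39/235·R5.
Reading off the reduced rows gives x1 = 1, x2 = -4, x3 = 5, x4 = 1, x5 = -3.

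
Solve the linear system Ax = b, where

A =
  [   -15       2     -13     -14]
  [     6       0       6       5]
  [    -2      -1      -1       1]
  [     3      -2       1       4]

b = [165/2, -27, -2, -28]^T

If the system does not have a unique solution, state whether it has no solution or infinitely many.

Row-reduce:
R1 ← R1 / (-15).
R2 ← R2 − 6·R1.
R3 ← R3 + 2·R1.
R4 ← R4 − 3·R1.
R2 ← R2 / (4/5).
R1 ← R1 + 2/15·R2.
R3 ← R3 + 19/15·R2.
R4 ← R4 + 8/5·R2.
R3 ← R3 / (2).
R1 ← R1 − 1·R3.
R2 ← R2 − 1·R3.
Row 4 reduces to 0 = 1/2, a contradiction. The system is inconsistent.

no solution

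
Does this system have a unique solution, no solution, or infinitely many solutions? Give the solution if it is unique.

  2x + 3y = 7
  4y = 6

Row-reduce the augmented matrix:
R1 ← R1 / (2).
R2 ← R2 / (4).
R1 ← R1 − 3/2·R2.
Reading off the reduced rows gives x = 5/4, y = 3/2.

x = 5/4, y = 3/2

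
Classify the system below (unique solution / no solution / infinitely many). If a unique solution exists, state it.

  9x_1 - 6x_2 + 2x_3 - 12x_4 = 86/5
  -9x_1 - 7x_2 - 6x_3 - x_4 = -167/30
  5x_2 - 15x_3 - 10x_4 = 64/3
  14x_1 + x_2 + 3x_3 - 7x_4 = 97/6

Row-reduce the augmented matrix:
R1 ← R1 / (9).
R2 ← R2 + 9·R1.
R4 ← R4 − 14·R1.
R2 ← R2 / (-13).
R1 ← R1 + 2/3·R2.
R3 ← R3 − 5·R2.
R4 ← R4 − 31/3·R2.
R3 ← R3 / (-215/13).
R1 ← R1 − 50/117·R3.
R2 ← R2 − 4/13·R3.
R4 ← R4 + 385/117·R3.
R4 ← R4 / (557/129).
R1 ← R1 + 136/129·R4.
R2 ← R2 − 31/43·R4.
R3 ← R3 − 39/43·R4.
Reading off the reduced rows gives x_1 = 2/5, x_2 = 2/3, x_3 = -1/5, x_4 = -3/2.

x_1 = 2/5, x_2 = 2/3, x_3 = -1/5, x_4 = -3/2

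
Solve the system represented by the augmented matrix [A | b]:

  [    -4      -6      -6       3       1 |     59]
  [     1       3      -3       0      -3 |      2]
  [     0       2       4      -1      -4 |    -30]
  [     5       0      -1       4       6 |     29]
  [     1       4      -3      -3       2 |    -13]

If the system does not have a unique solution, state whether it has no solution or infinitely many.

Row-reduce the augmented matrix:
R1 ← R1 / (-4).
R2 ← R2 − 1·R1.
R4 ← R4 − 5·R1.
R5 ← R5 − 1·R1.
R2 ← R2 / (3/2).
R1 ← R1 − 3/2·R2.
R3 ← R3 − 2·R2.
R4 ← R4 + 15/2·R2.
R5 ← R5 − 5/2·R2.
R3 ← R3 / (10).
R1 ← R1 − 6·R3.
R2 ← R2 + 3·R3.
R4 ← R4 + 31·R3.
R5 ← R5 − 3·R3.
R4 ← R4 / (53/10).
R1 ← R1 + 3/10·R4.
R2 ← R2 + 1/10·R4.
R3 ← R3 + 1/5·R4.
R5 ← R5 + 29/10·R4.
R5 ← R5 / (149/53).
R1 ← R1 − 241/106·R5.
R2 ← R2 + 110/53·R5.
R3 ← R3 + 101/318·R5.
R4 ← R4 + 226/159·R5.
Reading off the reduced rows gives x_1 = -1, x_2 = -2, x_3 = -4, x_4 = 6, x_5 = 1.

x_1 = -1, x_2 = -2, x_3 = -4, x_4 = 6, x_5 = 1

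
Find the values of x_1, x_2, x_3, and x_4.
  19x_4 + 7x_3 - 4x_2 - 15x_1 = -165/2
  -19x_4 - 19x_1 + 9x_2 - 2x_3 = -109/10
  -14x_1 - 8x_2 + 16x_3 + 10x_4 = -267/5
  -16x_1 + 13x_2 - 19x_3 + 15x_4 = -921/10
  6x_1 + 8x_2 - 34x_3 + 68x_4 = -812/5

Row-reduce the augmented matrix:
R1 ← R1 / (-15).
R2 ← R2 + 19·R1.
R3 ← R3 + 14·R1.
R4 ← R4 + 16·R1.
R5 ← R5 − 6·R1.
R2 ← R2 / (211/15).
R1 ← R1 − 4/15·R2.
R3 ← R3 + 64/15·R2.
R4 ← R4 − 259/15·R2.
R5 ← R5 − 32/5·R2.
R3 ← R3 / (1302/211).
R1 ← R1 + 55/211·R3.
R2 ← R2 + 163/211·R3.
R4 ← R4 + 2770/211·R3.
R5 ← R5 + 5540/211·R3.
R4 ← R4 / (2183/651).
R1 ← R1 + 865/651·R4.
R2 ← R2 + 3688/651·R4.
R3 ← R3 + 2194/651·R4.
R5 ← R5 − 4366/651·R4.
R5 reduces to 0 = 0, so the extra equation is consistent.
Reading off the reduced rows gives x_1 = 13/5, x_2 = -1, x_3 = 0, x_4 = -5/2.

x_1 = 13/5, x_2 = -1, x_3 = 0, x_4 = -5/2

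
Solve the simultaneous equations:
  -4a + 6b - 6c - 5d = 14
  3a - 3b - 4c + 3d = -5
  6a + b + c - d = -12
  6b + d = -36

a = -2, b = -5, c = -1, d = -6

Row-reduce the augmented matrix:
R1 ← R1 / (-4).
R2 ← R2 − 3·R1.
R3 ← R3 − 6·R1.
R2 ← R2 / (3/2).
R1 ← R1 + 3/2·R2.
R3 ← R3 − 10·R2.
R4 ← R4 − 6·R2.
R3 ← R3 / (146/3).
R1 ← R1 + 7·R3.
R2 ← R2 + 17/3·R3.
R4 ← R4 − 34·R3.
R4 ← R4 / (941/146).
R1 ← R1 + 1/292·R4.
R2 ← R2 + 265/292·R4.
R3 ← R3 + 21/292·R4.
Reading off the reduced rows gives a = -2, b = -5, c = -1, d = -6.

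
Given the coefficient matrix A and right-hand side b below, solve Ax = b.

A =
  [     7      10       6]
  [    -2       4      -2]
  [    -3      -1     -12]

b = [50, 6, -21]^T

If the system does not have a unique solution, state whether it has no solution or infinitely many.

x_1 = 2, x_2 = 3, x_3 = 1

Row-reduce the augmented matrix:
R1 ← R1 / (7).
R2 ← R2 + 2·R1.
R3 ← R3 + 3·R1.
R2 ← R2 / (48/7).
R1 ← R1 − 10/7·R2.
R3 ← R3 − 23/7·R2.
R3 ← R3 / (-223/24).
R1 ← R1 − 11/12·R3.
R2 ← R2 + 1/24·R3.
Reading off the reduced rows gives x_1 = 2, x_2 = 3, x_3 = 1.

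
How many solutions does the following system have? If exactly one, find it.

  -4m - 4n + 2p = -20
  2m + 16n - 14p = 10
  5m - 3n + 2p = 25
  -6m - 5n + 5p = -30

m = 5, n = 0, p = 0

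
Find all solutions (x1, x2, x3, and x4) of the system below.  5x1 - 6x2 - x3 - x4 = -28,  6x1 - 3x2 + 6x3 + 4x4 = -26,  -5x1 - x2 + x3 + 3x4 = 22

Row-reduce:
R1 ← R1 / (5).
R2 ← R2 − 6·R1.
R3 ← R3 + 5·R1.
R2 ← R2 / (21/5).
R1 ← R1 + 6/5·R2.
R3 ← R3 + 7·R2.
R3 ← R3 / (12).
R1 ← R1 − 13/7·R3.
R2 ← R2 − 12/7·R3.
Rank is 3 with 4 unknowns, leaving x4 free.

infinitely many solutions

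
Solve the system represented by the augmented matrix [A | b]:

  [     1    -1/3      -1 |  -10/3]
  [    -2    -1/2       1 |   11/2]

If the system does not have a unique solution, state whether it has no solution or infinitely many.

Row-reduce:
R2 ← R2 + 2·R1.
R2 ← R2 / (-7/6).
R1 ← R1 + 1/3·R2.
Rank is 2 with 3 unknowns, leaving x_3 free.

infinitely many solutions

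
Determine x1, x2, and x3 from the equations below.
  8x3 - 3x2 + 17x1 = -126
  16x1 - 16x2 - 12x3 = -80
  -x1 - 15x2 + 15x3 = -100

x1 = -5, x2 = 3, x3 = -4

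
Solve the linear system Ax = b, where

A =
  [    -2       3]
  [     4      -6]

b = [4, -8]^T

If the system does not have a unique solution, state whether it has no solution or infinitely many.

Row-reduce:
R1 ← R1 / (-2).
R2 ← R2 − 4·R1.
Rank is 1 with 2 unknowns, leaving x_2 free.

infinitely many solutions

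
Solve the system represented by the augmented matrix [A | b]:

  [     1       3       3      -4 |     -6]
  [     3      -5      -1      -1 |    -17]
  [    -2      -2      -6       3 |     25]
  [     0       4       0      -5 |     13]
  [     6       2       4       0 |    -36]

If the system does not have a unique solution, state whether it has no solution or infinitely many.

x_1 = -4, x_2 = 2, x_3 = -4, x_4 = -1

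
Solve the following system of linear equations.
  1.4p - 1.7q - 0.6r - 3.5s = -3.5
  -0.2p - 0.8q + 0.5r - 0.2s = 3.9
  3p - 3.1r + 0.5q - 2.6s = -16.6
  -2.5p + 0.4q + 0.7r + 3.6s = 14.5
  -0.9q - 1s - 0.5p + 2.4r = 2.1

Row-reduce the augmented matrix:
R1 ← R1 / (7/5).
R2 ← R2 + 1/5·R1.
R3 ← R3 − 3·R1.
R4 ← R4 + 5/2·R1.
R5 ← R5 + 1/2·R1.
R2 ← R2 / (-73/70).
R1 ← R1 + 17/14·R2.
R3 ← R3 − 29/7·R2.
R4 ← R4 + 369/140·R2.
R5 ← R5 + 211/140·R2.
R3 ← R3 / (-123/730).
R1 ← R1 + 133/146·R3.
R2 ← R2 + 29/73·R3.
R4 ← R4 + 2071/1460·R3.
R5 ← R5 − 2317/1460·R3.
R4 ← R4 / (-9211/492).
R1 ← R1 + 3233/246·R4.
R2 ← R2 + 532/123·R4.
R3 ← R3 + 1547/123·R4.
R5 ← R5 − 9211/492·R4.
R5 reduces to 0 = 0, so the extra equation is consistent.
Reading off the reduced rows gives p = -4, q = -5, r = -1, s = 2.

p = -4, q = -5, r = -1, s = 2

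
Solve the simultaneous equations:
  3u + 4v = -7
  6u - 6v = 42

Row-reduce the augmented matrix:
R1 ← R1 / (3).
R2 ← R2 − 6·R1.
R2 ← R2 / (-14).
R1 ← R1 − 4/3·R2.
Reading off the reduced rows gives u = 3, v = -4.

u = 3, v = -4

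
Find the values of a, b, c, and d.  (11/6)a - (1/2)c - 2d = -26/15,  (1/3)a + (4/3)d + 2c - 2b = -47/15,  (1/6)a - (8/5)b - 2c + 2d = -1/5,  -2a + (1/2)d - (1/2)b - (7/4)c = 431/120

a = -7/5, b = 1/2, c = -2/3, d = -1/4

Row-reduce the augmented matrix:
R1 ← R1 / (11/6).
R2 ← R2 − 1/3·R1.
R3 ← R3 − 1/6·R1.
R4 ← R4 + 2·R1.
R2 ← R2 / (-2).
R3 ← R3 + 8/5·R2.
R4 ← R4 + 1/2·R2.
R3 ← R3 / (-399/110).
R1 ← R1 + 3/11·R3.
R2 ← R2 + 23/22·R3.
R4 ← R4 + 31/11·R3.
R4 ← R4 / (-6575/2394).
R1 ← R1 + 460/399·R4.
R2 ← R2 + 1300/1197·R4.
R3 ← R3 + 272/1197·R4.
Reading off the reduced rows gives a = -7/5, b = 1/2, c = -2/3, d = -1/4.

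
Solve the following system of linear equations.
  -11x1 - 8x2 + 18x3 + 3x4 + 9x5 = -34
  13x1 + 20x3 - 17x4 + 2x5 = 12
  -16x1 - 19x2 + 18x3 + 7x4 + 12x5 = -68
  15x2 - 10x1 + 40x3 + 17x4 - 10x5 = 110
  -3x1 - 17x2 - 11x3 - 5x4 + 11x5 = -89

Row-reduce:
R1 ← R1 / (-11).
R2 ← R2 − 13·R1.
R3 ← R3 + 16·R1.
R4 ← R4 + 10·R1.
R5 ← R5 + 3·R1.
R2 ← R2 / (-104/11).
R1 ← R1 − 8/11·R2.
R3 ← R3 + 81/11·R2.
R4 ← R4 − 245/11·R2.
R5 ← R5 + 163/11·R2.
R3 ← R3 / (-2097/52).
R1 ← R1 − 20/13·R3.
R2 ← R2 + 227/52·R3.
R4 ← R4 − 6285/52·R3.
R5 ← R5 + 4191/52·R3.
R4 ← R4 / (15298/699).
R1 ← R1 + 1693/2097·R4.
R2 ← R2 − 7/2097·R4.
R3 ← R3 + 682/2097·R4.
R5 ← R5 + 7649/699·R4.
Rank is 4 with 5 unknowns, leaving x5 free.

infinitely many solutions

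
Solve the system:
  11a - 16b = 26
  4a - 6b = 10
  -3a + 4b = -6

a = -2, b = -3

Row-reduce the augmented matrix:
R1 ← R1 / (11).
R2 ← R2 − 4·R1.
R3 ← R3 + 3·R1.
R2 ← R2 / (-2/11).
R1 ← R1 + 16/11·R2.
R3 ← R3 + 4/11·R2.
R3 reduces to 0 = 0, so the extra equation is consistent.
Reading off the reduced rows gives a = -2, b = -3.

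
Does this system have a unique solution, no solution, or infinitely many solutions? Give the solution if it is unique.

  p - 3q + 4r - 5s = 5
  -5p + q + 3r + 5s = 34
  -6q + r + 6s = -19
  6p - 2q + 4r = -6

p = -3, q = 4, r = 5, s = 0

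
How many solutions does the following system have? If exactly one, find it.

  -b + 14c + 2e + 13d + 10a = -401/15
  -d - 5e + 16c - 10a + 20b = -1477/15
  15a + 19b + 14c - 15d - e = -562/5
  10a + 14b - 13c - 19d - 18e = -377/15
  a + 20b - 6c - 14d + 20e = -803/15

a = -1/3, b = -14/5, c = -14/5, d = 1, e = 0

Row-reduce the augmented matrix:
R1 ← R1 / (10).
R2 ← R2 + 10·R1.
R3 ← R3 − 15·R1.
R4 ← R4 − 10·R1.
R5 ← R5 − 1·R1.
R2 ← R2 / (19).
R1 ← R1 + 1/10·R2.
R3 ← R3 − 41/2·R2.
R4 ← R4 − 15·R2.
R5 ← R5 − 201/10·R2.
R3 ← R3 / (-748/19).
R1 ← R1 − 148/95·R3.
R2 ← R2 − 30/19·R3.
R4 ← R4 + 963/19·R3.
R5 ← R5 + 3718/95·R3.
R4 ← R4 / (29339/1496).
R1 ← R1 + 481/935·R4.
R2 ← R2 + 951/748·R4.
R3 ← R3 − 1803/1496·R4.
R5 ← R5 − 6519/340·R4.
R5 ← R5 / (5869193/146695).
R1 ← R1 + 41473/146695·R5.
R2 ← R2 + 37197/29339·R5.
R3 ← R3 − 30587/29339·R5.
R4 ← R4 + 24907/29339·R5.
Reading off the reduced rows gives a = -1/3, b = -14/5, c = -14/5, d = 1, e = 0.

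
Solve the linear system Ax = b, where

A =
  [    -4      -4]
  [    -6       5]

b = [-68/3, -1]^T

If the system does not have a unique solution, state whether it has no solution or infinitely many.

x_1 = 8/3, x_2 = 3

Row-reduce the augmented matrix:
R1 ← R1 / (-4).
R2 ← R2 + 6·R1.
R2 ← R2 / (11).
R1 ← R1 − 1·R2.
Reading off the reduced rows gives x_1 = 8/3, x_2 = 3.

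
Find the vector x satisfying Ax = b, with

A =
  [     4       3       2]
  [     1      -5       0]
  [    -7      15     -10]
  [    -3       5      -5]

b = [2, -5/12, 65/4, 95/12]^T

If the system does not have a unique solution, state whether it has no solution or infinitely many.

Row-reduce the augmented matrix:
R1 ← R1 / (4).
R2 ← R2 − 1·R1.
R3 ← R3 + 7·R1.
R4 ← R4 + 3·R1.
R2 ← R2 / (-23/4).
R1 ← R1 − 3/4·R2.
R3 ← R3 − 81/4·R2.
R4 ← R4 − 29/4·R2.
R3 ← R3 / (-190/23).
R1 ← R1 − 10/23·R3.
R2 ← R2 − 2/23·R3.
R4 ← R4 + 95/23·R3.
R4 reduces to 0 = 0, so the extra equation is consistent.
Reading off the reduced rows gives x_1 = 5/4, x_2 = 1/3, x_3 = -2.

x_1 = 5/4, x_2 = 1/3, x_3 = -2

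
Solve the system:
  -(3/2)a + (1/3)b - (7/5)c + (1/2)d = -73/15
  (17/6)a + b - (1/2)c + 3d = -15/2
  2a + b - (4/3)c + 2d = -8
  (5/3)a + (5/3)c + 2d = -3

no solution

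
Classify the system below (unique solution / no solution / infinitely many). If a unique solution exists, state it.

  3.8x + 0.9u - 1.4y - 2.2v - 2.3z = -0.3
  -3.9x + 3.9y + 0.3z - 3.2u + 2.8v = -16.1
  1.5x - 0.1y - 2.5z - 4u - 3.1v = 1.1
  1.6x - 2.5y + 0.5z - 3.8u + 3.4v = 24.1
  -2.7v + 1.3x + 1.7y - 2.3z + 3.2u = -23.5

Row-reduce the augmented matrix:
R1 ← R1 / (19/5).
R2 ← R2 + 39/10·R1.
R3 ← R3 − 3/2·R1.
R4 ← R4 − 8/5·R1.
R5 ← R5 − 13/10·R1.
R2 ← R2 / (234/95).
R1 ← R1 + 7/19·R2.
R3 ← R3 − 43/95·R2.
R4 ← R4 + 363/190·R2.
R5 ← R5 − 207/95·R2.
R3 ← R3 / (-631/520).
R1 ← R1 + 95/104·R3.
R2 ← R2 + 87/104·R3.
R4 ← R4 + 27/208·R3.
R5 ← R5 − 161/520·R3.
R4 ← R4 / (-52279/9465).
R1 ← R1 − 5414/1893·R4.
R2 ← R2 − 10165/5679·R4.
R3 ← R3 − 18425/5679·R4.
R5 ← R5 − 110776/28395·R4.
R5 ← R5 / (397684/784185).
R1 ← R1 − 200961/52279·R5.
R2 ← R2 − 2161993/627348·R5.
R3 ← R3 − 3046295/627348·R5.
R4 ← R4 + 189155/209116·R5.
Reading off the reduced rows gives x = 0, y = -6, z = 3, u = -2, v = 0.

x = 0, y = -6, z = 3, u = -2, v = 0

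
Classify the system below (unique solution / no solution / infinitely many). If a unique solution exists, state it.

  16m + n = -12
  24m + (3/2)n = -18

Row-reduce:
R1 ← R1 / (16).
R2 ← R2 − 24·R1.
Rank is 1 with 2 unknowns, leaving n free.

infinitely many solutions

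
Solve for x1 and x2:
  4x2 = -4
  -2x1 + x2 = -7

Row-reduce the augmented matrix:
Swap R1 and R2.
R1 ← R1 / (-2).
R2 ← R2 / (4).
R1 ← R1 + 1/2·R2.
Reading off the reduced rows gives x1 = 3, x2 = -1.

x1 = 3, x2 = -1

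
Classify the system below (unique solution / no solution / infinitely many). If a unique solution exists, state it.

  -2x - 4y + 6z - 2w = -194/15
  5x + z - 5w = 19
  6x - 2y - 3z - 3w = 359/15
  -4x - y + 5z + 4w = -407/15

x = 2, y = 1/3, z = -2, w = -11/5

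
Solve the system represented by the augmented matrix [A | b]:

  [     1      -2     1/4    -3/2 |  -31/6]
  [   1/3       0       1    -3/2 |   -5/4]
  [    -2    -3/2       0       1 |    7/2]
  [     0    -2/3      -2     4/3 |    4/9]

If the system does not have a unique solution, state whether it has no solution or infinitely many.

x_1 = -3, x_2 = 4/3, x_3 = -1, x_4 = -1/2

Row-reduce the augmented matrix:
R2 ← R2 − 1/3·R1.
R3 ← R3 + 2·R1.
R2 ← R2 / (2/3).
R1 ← R1 + 2·R2.
R3 ← R3 + 11/2·R2.
R4 ← R4 + 2/3·R2.
R3 ← R3 / (129/16).
R1 ← R1 − 3·R3.
R2 ← R2 − 11/8·R3.
R4 ← R4 + 13/12·R3.
R4 ← R4 / (-404/387).
R1 ← R1 + 59/86·R4.
R2 ← R2 − 32/129·R4.
R3 ← R3 + 164/129·R4.
Reading off the reduced rows gives x_1 = -3, x_2 = 4/3, x_3 = -1, x_4 = -1/2.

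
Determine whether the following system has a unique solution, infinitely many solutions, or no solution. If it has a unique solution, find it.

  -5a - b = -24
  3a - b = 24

From equation 1: b = 24 − 5·a.
Substitute into equation 2 and solve: a = 6.
Then b = -6.

a = 6, b = -6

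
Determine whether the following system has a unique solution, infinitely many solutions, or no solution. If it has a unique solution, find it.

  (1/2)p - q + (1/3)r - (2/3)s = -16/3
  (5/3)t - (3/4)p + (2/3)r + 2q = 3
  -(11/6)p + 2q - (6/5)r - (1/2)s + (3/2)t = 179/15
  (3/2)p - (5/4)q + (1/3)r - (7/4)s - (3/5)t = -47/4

infinitely many solutions

Row-reduce:
R1 ← R1 / (1/2).
R2 ← R2 + 3/4·R1.
R3 ← R3 + 11/6·R1.
R4 ← R4 − 3/2·R1.
R2 ← R2 / (1/2).
R1 ← R1 + 2·R2.
R3 ← R3 + 5/3·R2.
R4 ← R4 − 7/4·R2.
R3 ← R3 / (176/45).
R1 ← R1 − 16/3·R3.
R2 ← R2 − 7/3·R3.
R4 ← R4 + 19/4·R3.
R4 ← R4 / (-5455/1408).
R1 ← R1 − 71/22·R4.
R2 ← R2 − 1843/1056·R4.
R3 ← R3 + 565/352·R4.
Rank is 4 with 5 unknowns, leaving t free.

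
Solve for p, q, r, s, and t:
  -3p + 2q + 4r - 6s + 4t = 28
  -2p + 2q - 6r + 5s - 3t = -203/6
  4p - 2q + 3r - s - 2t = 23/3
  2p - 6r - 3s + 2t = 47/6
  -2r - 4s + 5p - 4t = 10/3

p = 5/3, q = 0, r = 3/2, s = -5/2, t = 3

Row-reduce the augmented matrix:
R1 ← R1 / (-3).
R2 ← R2 + 2·R1.
R3 ← R3 − 4·R1.
R4 ← R4 − 2·R1.
R5 ← R5 − 5·R1.
R2 ← R2 / (2/3).
R1 ← R1 + 2/3·R2.
R3 ← R3 − 2/3·R2.
R4 ← R4 − 4/3·R2.
R5 ← R5 − 10/3·R2.
R3 ← R3 / (17).
R1 ← R1 + 10·R3.
R2 ← R2 + 13·R3.
R4 ← R4 − 14·R3.
R5 ← R5 − 48·R3.
R4 ← R4 / (-173/17).
R1 ← R1 − 7/17·R4.
R2 ← R2 + 9/34·R4.
R3 ← R3 + 18/17·R4.
R5 ← R5 + 139/17·R4.
R5 ← R5 / (-227/173).
R1 ← R1 + 235/173·R5.
R2 ← R2 + 637/346·R5.
R3 ← R3 + 63/173·R5.
R4 ← R4 + 146/173·R5.
Reading off the reduced rows gives p = 5/3, q = 0, r = 3/2, s = -5/2, t = 3.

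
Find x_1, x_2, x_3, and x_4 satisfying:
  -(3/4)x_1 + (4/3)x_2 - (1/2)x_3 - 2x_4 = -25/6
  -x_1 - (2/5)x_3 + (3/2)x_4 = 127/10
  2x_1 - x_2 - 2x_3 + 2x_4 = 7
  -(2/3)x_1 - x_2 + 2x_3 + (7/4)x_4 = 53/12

Row-reduce the augmented matrix:
R1 ← R1 / (-3/4).
R2 ← R2 + 1·R1.
R3 ← R3 − 2·R1.
R4 ← R4 + 2/3·R1.
R2 ← R2 / (-16/9).
R1 ← R1 + 16/9·R2.
R3 ← R3 − 23/9·R2.
R4 ← R4 + 59/27·R2.
R3 ← R3 / (-59/20).
R1 ← R1 − 2/5·R3.
R2 ← R2 + 3/20·R3.
R4 ← R4 − 127/60·R3.
R4 ← R4 / (221/708).
R1 ← R1 + 269/236·R4.
R2 ← R2 + 585/236·R4.
R3 ← R3 + 425/472·R4.
Reading off the reduced rows gives x_1 = -4, x_2 = 1, x_3 = -3, x_4 = 5.

x_1 = -4, x_2 = 1, x_3 = -3, x_4 = 5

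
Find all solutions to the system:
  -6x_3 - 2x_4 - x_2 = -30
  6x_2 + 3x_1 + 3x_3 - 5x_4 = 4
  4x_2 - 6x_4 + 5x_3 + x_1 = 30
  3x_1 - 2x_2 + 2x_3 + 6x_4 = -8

Row-reduce the augmented matrix:
Swap R1 and R2.
R1 ← R1 / (3).
R3 ← R3 − 1·R1.
R4 ← R4 − 3·R1.
R2 ← R2 / (-1).
R1 ← R1 − 2·R2.
R3 ← R3 − 2·R2.
R4 ← R4 + 8·R2.
R3 ← R3 / (-8).
R1 ← R1 + 11·R3.
R2 ← R2 − 6·R3.
R4 ← R4 − 47·R3.
R4 ← R4 / (-527/24).
R1 ← R1 − 139/24·R4.
R2 ← R2 + 17/4·R4.
R3 ← R3 − 25/24·R4.
Reading off the reduced rows gives x_1 = -4, x_2 = -2, x_3 = 6, x_4 = -2.

x_1 = -4, x_2 = -2, x_3 = 6, x_4 = -2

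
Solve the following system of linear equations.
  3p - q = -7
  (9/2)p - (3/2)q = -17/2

no solution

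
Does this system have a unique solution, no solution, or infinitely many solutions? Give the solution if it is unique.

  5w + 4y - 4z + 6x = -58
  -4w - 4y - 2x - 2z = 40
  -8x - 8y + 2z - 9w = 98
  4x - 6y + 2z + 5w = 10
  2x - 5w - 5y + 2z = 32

Row-reduce the augmented matrix:
R1 ← R1 / (6).
R2 ← R2 + 2·R1.
R3 ← R3 + 8·R1.
R4 ← R4 − 4·R1.
R5 ← R5 − 2·R1.
R2 ← R2 / (-8/3).
R1 ← R1 − 2/3·R2.
R3 ← R3 + 8/3·R2.
R4 ← R4 + 26/3·R2.
R5 ← R5 + 19/3·R2.
Swap R3 and R4.
R3 ← R3 / (31/2).
R1 ← R1 + 3/2·R3.
R2 ← R2 − 5/4·R3.
R5 ← R5 − 45/4·R3.
Swap R4 and R5.
R4 ← R4 / (-243/31).
R1 ← R1 − 71/62·R4.
R2 ← R2 − 4/31·R4.
R3 ← R3 − 37/62·R4.
R5 reduces to 0 = 0, so the extra equation is consistent.
Reading off the reduced rows gives x = -4, y = -6, z = 0, w = -2.

x = -4, y = -6, z = 0, w = -2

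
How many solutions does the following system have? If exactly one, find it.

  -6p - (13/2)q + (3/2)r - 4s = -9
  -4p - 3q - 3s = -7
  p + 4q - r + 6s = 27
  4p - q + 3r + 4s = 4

Row-reduce:
R1 ← R1 / (-6).
R2 ← R2 + 4·R1.
R3 ← R3 − 1·R1.
R4 ← R4 − 4·R1.
R2 ← R2 / (4/3).
R1 ← R1 − 13/12·R2.
R3 ← R3 − 35/12·R2.
R4 ← R4 + 16/3·R2.
R3 ← R3 / (23/16).
R1 ← R1 − 9/16·R3.
R2 ← R2 + 3/4·R3.
Row 4 reduces to 0 = -6, a contradiction. The system is inconsistent.

no solution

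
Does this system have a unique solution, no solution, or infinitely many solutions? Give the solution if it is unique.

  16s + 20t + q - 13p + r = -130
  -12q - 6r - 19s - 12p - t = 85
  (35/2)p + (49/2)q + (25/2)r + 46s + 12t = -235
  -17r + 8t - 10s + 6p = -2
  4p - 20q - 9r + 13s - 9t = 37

infinitely many solutions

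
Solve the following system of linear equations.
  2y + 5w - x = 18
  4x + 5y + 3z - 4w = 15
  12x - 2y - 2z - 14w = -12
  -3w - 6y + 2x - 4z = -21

infinitely many solutions

Row-reduce:
R1 ← R1 / (-1).
R2 ← R2 − 4·R1.
R3 ← R3 − 12·R1.
R4 ← R4 − 2·R1.
R2 ← R2 / (13).
R1 ← R1 + 2·R2.
R3 ← R3 − 22·R2.
R4 ← R4 + 2·R2.
R3 ← R3 / (-92/13).
R1 ← R1 − 6/13·R3.
R2 ← R2 − 3/13·R3.
R4 ← R4 + 46/13·R3.
Rank is 3 with 4 unknowns, leaving w free.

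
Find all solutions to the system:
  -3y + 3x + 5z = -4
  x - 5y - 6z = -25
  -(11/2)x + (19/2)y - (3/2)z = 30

no solution

Row-reduce:
R1 ← R1 / (3).
R2 ← R2 − 1·R1.
R3 ← R3 + 11/2·R1.
R2 ← R2 / (-4).
R1 ← R1 + 1·R2.
R3 ← R3 − 4·R2.
Row 3 reduces to 0 = -1, a contradiction. The system is inconsistent.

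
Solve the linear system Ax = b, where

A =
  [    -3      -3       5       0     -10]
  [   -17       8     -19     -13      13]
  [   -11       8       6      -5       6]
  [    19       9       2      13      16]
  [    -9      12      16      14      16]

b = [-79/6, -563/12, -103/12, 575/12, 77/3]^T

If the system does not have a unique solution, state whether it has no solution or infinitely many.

x_1 = 3/2, x_2 = -8/3, x_3 = 2, x_4 = -1/4, x_5 = 8/3

Row-reduce the augmented matrix:
R1 ← R1 / (-3).
R2 ← R2 + 17·R1.
R3 ← R3 + 11·R1.
R4 ← R4 − 19·R1.
R5 ← R5 + 9·R1.
R2 ← R2 / (25).
R1 ← R1 − 1·R2.
R3 ← R3 − 19·R2.
R4 ← R4 + 10·R2.
R5 ← R5 − 21·R2.
R3 ← R3 / (591/25).
R1 ← R1 − 17/75·R3.
R2 ← R2 + 142/75·R3.
R4 ← R4 − 221/15·R3.
R5 ← R5 − 1019/25·R3.
R4 ← R4 / (8437/1773).
R1 ← R1 − 839/1773·R4.
R2 ← R2 + 229/1773·R4.
R3 ← R3 − 122/591·R4.
R5 ← R5 − 9755/591·R4.
R5 ← R5 / (38737/767).
R1 ← R1 − 1491/767·R5.
R2 ← R2 − 1234/767·R5.
R3 ← R3 − 101/767·R5.
R4 ← R4 + 2105/767·R5.
Reading off the reduced rows gives x_1 = 3/2, x_2 = -8/3, x_3 = 2, x_4 = -1/4, x_5 = 8/3.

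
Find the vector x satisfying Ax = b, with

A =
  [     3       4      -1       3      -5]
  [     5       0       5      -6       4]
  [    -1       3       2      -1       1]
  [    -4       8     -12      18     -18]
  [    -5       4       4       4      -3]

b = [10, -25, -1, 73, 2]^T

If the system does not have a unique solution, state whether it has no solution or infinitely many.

Row-reduce:
R1 ← R1 / (3).
R2 ← R2 − 5·R1.
R3 ← R3 + 1·R1.
R4 ← R4 + 4·R1.
R5 ← R5 + 5·R1.
R2 ← R2 / (-20/3).
R1 ← R1 − 4/3·R2.
R3 ← R3 − 13/3·R2.
R4 ← R4 − 40/3·R2.
R5 ← R5 − 32/3·R2.
R3 ← R3 / (6).
R1 ← R1 − 1·R3.
R2 ← R2 + 1·R3.
R5 ← R5 − 13·R3.
Swap R4 and R5.
R4 ← R4 / (827/120).
R1 ← R1 + 1/120·R4.
R2 ← R2 − 11/24·R4.
R3 ← R3 + 143/120·R4.
Row 5 reduces to 0 = 3, a contradiction. The system is inconsistent.

no solution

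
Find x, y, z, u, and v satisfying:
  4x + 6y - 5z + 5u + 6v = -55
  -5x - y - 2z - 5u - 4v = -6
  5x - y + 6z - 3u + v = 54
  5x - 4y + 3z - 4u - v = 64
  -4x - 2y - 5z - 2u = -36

x = 6, y = -3, z = 4, u = -1, v = -6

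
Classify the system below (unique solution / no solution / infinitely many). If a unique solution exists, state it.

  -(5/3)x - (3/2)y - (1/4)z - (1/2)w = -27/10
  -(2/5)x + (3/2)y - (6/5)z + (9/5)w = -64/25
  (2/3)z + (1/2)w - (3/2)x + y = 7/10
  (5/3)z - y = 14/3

x = 1, y = 0, z = 14/5, w = 2/3

Row-reduce the augmented matrix:
R1 ← R1 / (-5/3).
R2 ← R2 + 2/5·R1.
R3 ← R3 + 3/2·R1.
R2 ← R2 / (93/50).
R1 ← R1 − 9/10·R2.
R3 ← R3 − 47/20·R2.
R4 ← R4 + 1·R2.
R3 ← R3 / (1735/744).
R1 ← R1 − 87/124·R3.
R2 ← R2 + 19/31·R3.
R4 ← R4 − 98/93·R3.
R4 ← R4 / (2948/1735).
R1 ← R1 + 321/1735·R4.
R2 ← R2 − 1118/1735·R4.
R3 ← R3 + 1098/1735·R4.
Reading off the reduced rows gives x = 1, y = 0, z = 14/5, w = 2/3.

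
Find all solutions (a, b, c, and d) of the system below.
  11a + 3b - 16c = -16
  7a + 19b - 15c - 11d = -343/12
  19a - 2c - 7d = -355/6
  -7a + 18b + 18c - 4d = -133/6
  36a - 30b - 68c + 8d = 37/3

Row-reduce the augmented matrix:
R1 ← R1 / (11).
R2 ← R2 − 7·R1.
R3 ← R3 − 19·R1.
R4 ← R4 + 7·R1.
R5 ← R5 − 36·R1.
R2 ← R2 / (188/11).
R1 ← R1 − 3/11·R2.
R3 ← R3 + 57/11·R2.
R4 ← R4 − 219/11·R2.
R5 ← R5 + 438/11·R2.
R3 ← R3 / (4545/188).
R1 ← R1 + 259/188·R3.
R2 ← R2 + 53/188·R3.
R4 ← R4 − 2525/188·R3.
R5 ← R5 + 2525/94·R3.
R4 ← R4 / (131/9).
R1 ← R1 + 1879/4545·R4.
R2 ← R2 + 3473/4545·R4.
R3 ← R3 + 1943/4545·R4.
R5 ← R5 + 262/9·R4.
R5 reduces to 0 = 0, so the extra equation is consistent.
Reading off the reduced rows gives a = -3, b = -1, c = -5/4, d = 2/3.

a = -3, b = -1, c = -5/4, d = 2/3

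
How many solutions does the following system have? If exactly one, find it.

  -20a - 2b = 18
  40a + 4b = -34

Row-reduce:
R1 ← R1 / (-20).
R2 ← R2 − 40·R1.
Row 2 reduces to 0 = 2, a contradiction. The system is inconsistent.

no solution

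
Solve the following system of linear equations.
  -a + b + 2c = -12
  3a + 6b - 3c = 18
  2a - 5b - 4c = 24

Row-reduce the augmented matrix:
R1 ← R1 / (-1).
R2 ← R2 − 3·R1.
R3 ← R3 − 2·R1.
R2 ← R2 / (9).
R1 ← R1 + 1·R2.
R3 ← R3 + 3·R2.
R1 ← R1 + 5/3·R3.
R2 ← R2 − 1/3·R3.
Reading off the reduced rows gives a = 0, b = 0, c = -6.

a = 0, b = 0, c = -6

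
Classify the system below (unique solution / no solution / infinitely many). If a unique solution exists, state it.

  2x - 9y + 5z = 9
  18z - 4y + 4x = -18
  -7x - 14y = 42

x = -2, y = -2, z = -1

Row-reduce the augmented matrix:
R1 ← R1 / (2).
R2 ← R2 − 4·R1.
R3 ← R3 + 7·R1.
R2 ← R2 / (14).
R1 ← R1 + 9/2·R2.
R3 ← R3 + 91/2·R2.
R3 ← R3 / (87/2).
R1 ← R1 − 71/14·R3.
R2 ← R2 − 4/7·R3.
Reading off the reduced rows gives x = -2, y = -2, z = -1.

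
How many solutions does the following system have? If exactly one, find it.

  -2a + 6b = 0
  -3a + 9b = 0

infinitely many solutions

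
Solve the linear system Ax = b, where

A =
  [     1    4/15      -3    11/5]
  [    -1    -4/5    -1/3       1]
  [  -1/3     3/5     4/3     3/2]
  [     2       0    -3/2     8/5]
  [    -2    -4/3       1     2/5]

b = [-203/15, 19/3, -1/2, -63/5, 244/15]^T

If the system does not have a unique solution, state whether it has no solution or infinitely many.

x_1 = -4, x_2 = -5, x_3 = 2, x_4 = -1

Row-reduce the augmented matrix:
R2 ← R2 + 1·R1.
R3 ← R3 + 1/3·R1.
R4 ← R4 − 2·R1.
R5 ← R5 + 2·R1.
R2 ← R2 / (-8/15).
R1 ← R1 − 4/15·R2.
R3 ← R3 − 31/45·R2.
R4 ← R4 + 8/15·R2.
R5 ← R5 + 4/5·R2.
R3 ← R3 / (-143/36).
R1 ← R1 + 14/3·R3.
R2 ← R2 − 25/4·R3.
R4 ← R4 − 47/6·R3.
R4 ← R4 / (4687/715).
R1 ← R1 + 2631/715·R4.
R2 ← R2 − 1149/286·R4.
R3 ← R3 + 1146/715·R4.
R5 reduces to 0 = 0, so the extra equation is consistent.
Reading off the reduced rows gives x_1 = -4, x_2 = -5, x_3 = 2, x_4 = -1.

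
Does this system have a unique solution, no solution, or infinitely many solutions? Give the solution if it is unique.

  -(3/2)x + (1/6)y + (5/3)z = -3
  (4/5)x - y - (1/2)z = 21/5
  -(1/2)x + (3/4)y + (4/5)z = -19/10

Row-reduce the augmented matrix:
R1 ← R1 / (-3/2).
R2 ← R2 − 4/5·R1.
R3 ← R3 + 1/2·R1.
R2 ← R2 / (-41/45).
R1 ← R1 + 1/9·R2.
R3 ← R3 − 25/36·R2.
R3 ← R3 / (887/1640).
R1 ← R1 + 95/82·R3.
R2 ← R2 + 35/82·R3.
Reading off the reduced rows gives x = 4, y = -2, z = 2.

x = 4, y = -2, z = 2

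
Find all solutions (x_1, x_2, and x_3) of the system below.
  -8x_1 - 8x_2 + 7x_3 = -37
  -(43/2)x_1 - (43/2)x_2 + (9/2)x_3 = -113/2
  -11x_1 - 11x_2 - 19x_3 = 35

Row-reduce:
R1 ← R1 / (-8).
R2 ← R2 + 43/2·R1.
R3 ← R3 + 11·R1.
R2 ← R2 / (-229/16).
R1 ← R1 + 7/8·R2.
R3 ← R3 + 229/8·R2.
Rank is 2 with 3 unknowns, leaving x_2 free.

infinitely many solutions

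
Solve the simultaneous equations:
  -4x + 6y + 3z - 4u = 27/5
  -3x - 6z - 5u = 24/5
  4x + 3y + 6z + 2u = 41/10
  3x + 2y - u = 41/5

Row-reduce the augmented matrix:
R1 ← R1 / (-4).
R2 ← R2 + 3·R1.
R3 ← R3 − 4·R1.
R4 ← R4 − 3·R1.
R2 ← R2 / (-9/2).
R1 ← R1 + 3/2·R2.
R3 ← R3 − 9·R2.
R4 ← R4 − 13/2·R2.
R3 ← R3 / (-15/2).
R1 ← R1 − 2·R3.
R2 ← R2 − 11/6·R3.
R4 ← R4 + 29/3·R3.
R4 ← R4 / (38/45).
R1 ← R1 − 1/15·R4.
R2 ← R2 + 46/45·R4.
R3 ← R3 − 4/5·R4.
Reading off the reduced rows gives x = 7/5, y = 3/2, z = -2/3, u = -1.

x = 7/5, y = 3/2, z = -2/3, u = -1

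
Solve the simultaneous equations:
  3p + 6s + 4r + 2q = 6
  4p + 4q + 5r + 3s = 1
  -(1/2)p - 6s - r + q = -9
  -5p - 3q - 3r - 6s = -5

Row-reduce:
R1 ← R1 / (3).
R2 ← R2 − 4·R1.
R3 ← R3 + 1/2·R1.
R4 ← R4 + 5·R1.
R2 ← R2 / (4/3).
R1 ← R1 − 2/3·R2.
R3 ← R3 − 4/3·R2.
R4 ← R4 − 1/3·R2.
Swap R3 and R4.
R3 ← R3 / (15/4).
R1 ← R1 − 3/2·R3.
R2 ← R2 + 1/4·R3.
Row 4 reduces to 0 = -1, a contradiction. The system is inconsistent.

no solution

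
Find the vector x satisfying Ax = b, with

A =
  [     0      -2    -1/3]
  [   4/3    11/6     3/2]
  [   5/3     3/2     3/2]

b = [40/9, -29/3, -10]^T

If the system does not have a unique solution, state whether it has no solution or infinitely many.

x_1 = -3, x_2 = -2, x_3 = -4/3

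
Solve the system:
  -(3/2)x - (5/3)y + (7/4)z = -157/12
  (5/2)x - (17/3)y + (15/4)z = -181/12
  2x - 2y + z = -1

infinitely many solutions

Row-reduce:
R1 ← R1 / (-3/2).
R2 ← R2 − 5/2·R1.
R3 ← R3 − 2·R1.
R2 ← R2 / (-76/9).
R1 ← R1 − 10/9·R2.
R3 ← R3 + 38/9·R2.
Rank is 2 with 3 unknowns, leaving z free.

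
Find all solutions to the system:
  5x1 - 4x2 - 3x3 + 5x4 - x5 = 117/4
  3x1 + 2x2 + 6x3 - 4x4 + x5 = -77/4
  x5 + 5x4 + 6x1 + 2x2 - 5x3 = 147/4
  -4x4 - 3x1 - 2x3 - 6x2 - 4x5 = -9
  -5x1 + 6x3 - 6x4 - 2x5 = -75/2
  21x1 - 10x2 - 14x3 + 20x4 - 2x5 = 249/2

x1 = 2, x2 = 1/2, x3 = -5/2, x4 = 5/2, x5 = -5/4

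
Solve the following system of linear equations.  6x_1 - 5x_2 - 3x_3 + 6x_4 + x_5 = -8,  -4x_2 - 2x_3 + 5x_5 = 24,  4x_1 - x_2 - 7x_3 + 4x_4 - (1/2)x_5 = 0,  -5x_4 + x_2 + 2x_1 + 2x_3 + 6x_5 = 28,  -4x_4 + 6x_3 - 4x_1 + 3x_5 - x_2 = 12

infinitely many solutions

Row-reduce:
R1 ← R1 / (6).
R3 ← R3 − 4·R1.
R4 ← R4 − 2·R1.
R5 ← R5 + 4·R1.
R2 ← R2 / (-4).
R1 ← R1 + 5/6·R2.
R3 ← R3 − 7/3·R2.
R4 ← R4 − 8/3·R2.
R5 ← R5 + 13/3·R2.
R3 ← R3 / (-37/6).
R1 ← R1 + 1/12·R3.
R2 ← R2 − 1/2·R3.
R4 ← R4 − 5/3·R3.
R5 ← R5 − 37/6·R3.
R4 ← R4 / (-7).
R1 ← R1 − 1·R4.
Rank is 4 with 5 unknowns, leaving x_5 free.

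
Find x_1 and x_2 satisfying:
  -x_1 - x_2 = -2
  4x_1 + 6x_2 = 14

x_1 = -1, x_2 = 3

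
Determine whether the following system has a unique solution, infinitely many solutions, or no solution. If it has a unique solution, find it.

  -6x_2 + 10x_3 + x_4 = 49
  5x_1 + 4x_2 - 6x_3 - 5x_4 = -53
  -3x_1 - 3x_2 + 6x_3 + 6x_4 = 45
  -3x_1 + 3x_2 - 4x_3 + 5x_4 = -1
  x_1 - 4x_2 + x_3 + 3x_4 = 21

no solution

Row-reduce:
Swap R1 and R2.
R1 ← R1 / (5).
R3 ← R3 + 3·R1.
R4 ← R4 + 3·R1.
R5 ← R5 − 1·R1.
R2 ← R2 / (-6).
R1 ← R1 − 4/5·R2.
R3 ← R3 + 3/5·R2.
R4 ← R4 − 27/5·R2.
R5 ← R5 + 24/5·R2.
R3 ← R3 / (7/5).
R1 ← R1 − 2/15·R3.
R2 ← R2 + 5/3·R3.
R4 ← R4 − 7/5·R3.
R5 ← R5 + 29/5·R3.
Swap R4 and R5.
R4 ← R4 / (213/14).
R1 ← R1 + 8/7·R4.
R2 ← R2 − 23/7·R4.
R3 ← R3 − 29/14·R4.
Row 5 reduces to 0 = 3, a contradiction. The system is inconsistent.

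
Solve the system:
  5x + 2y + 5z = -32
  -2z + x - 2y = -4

Row-reduce:
R1 ← R1 / (5).
R2 ← R2 − 1·R1.
R2 ← R2 / (-12/5).
R1 ← R1 − 2/5·R2.
Rank is 2 with 3 unknowns, leaving z free.

infinitely many solutions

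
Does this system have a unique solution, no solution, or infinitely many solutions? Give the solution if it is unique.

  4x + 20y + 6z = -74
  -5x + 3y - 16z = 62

infinitely many solutions

Row-reduce:
R1 ← R1 / (4).
R2 ← R2 + 5·R1.
R2 ← R2 / (28).
R1 ← R1 − 5·R2.
Rank is 2 with 3 unknowns, leaving z free.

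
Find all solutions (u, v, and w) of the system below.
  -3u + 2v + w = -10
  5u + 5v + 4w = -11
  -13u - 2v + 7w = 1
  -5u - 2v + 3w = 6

Row-reduce:
R1 ← R1 / (-3).
R2 ← R2 − 5·R1.
R3 ← R3 + 13·R1.
R4 ← R4 + 5·R1.
R2 ← R2 / (25/3).
R1 ← R1 + 2/3·R2.
R3 ← R3 + 32/3·R2.
R4 ← R4 + 16/3·R2.
R3 ← R3 / (248/25).
R1 ← R1 − 3/25·R3.
R2 ← R2 − 17/25·R3.
R4 ← R4 − 124/25·R3.
Row 4 reduces to 0 = 1/2, a contradiction. The system is inconsistent.

no solution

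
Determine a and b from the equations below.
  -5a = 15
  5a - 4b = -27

a = -3, b = 3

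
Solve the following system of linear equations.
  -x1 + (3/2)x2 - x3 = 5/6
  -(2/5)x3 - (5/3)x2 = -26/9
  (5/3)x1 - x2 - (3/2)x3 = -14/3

x1 = -1/2, x2 = 4/3, x3 = 5/3

Row-reduce the augmented matrix:
R1 ← R1 / (-1).
R3 ← R3 − 5/3·R1.
R2 ← R2 / (-5/3).
R1 ← R1 + 3/2·R2.
R3 ← R3 − 3/2·R2.
R3 ← R3 / (-529/150).
R1 ← R1 − 34/25·R3.
R2 ← R2 − 6/25·R3.
Reading off the reduced rows gives x1 = -1/2, x2 = 4/3, x3 = 5/3.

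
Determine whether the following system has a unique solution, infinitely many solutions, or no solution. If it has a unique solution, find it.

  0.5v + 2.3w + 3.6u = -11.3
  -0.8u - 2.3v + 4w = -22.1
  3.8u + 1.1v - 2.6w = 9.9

u = -1, v = 3, w = -4

Row-reduce the augmented matrix:
R1 ← R1 / (18/5).
R2 ← R2 + 4/5·R1.
R3 ← R3 − 19/5·R1.
R2 ← R2 / (-197/90).
R1 ← R1 − 5/36·R2.
R3 ← R3 − 103/180·R2.
R3 ← R3 / (-15163/3940).
R1 ← R1 − 729/788·R3.
R2 ← R2 + 406/197·R3.
Reading off the reduced rows gives u = -1, v = 3, w = -4.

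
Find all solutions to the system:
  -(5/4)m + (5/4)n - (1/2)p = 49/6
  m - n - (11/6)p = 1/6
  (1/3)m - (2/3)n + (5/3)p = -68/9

m = -3, n = 7/3, p = -3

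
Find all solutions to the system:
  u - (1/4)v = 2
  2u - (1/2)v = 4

infinitely many solutions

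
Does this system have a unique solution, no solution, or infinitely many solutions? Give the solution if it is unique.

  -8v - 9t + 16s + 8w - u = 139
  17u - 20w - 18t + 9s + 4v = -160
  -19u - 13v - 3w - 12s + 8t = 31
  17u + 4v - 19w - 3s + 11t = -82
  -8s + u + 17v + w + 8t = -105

u = 0, v = -6, w = 5, s = 6, t = 5

Row-reduce the augmented matrix:
R1 ← R1 / (-1).
R2 ← R2 − 17·R1.
R3 ← R3 + 19·R1.
R4 ← R4 − 17·R1.
R5 ← R5 − 1·R1.
R2 ← R2 / (-132).
R1 ← R1 − 8·R2.
R3 ← R3 − 139·R2.
R4 ← R4 + 132·R2.
R5 ← R5 − 9·R2.
R3 ← R3 / (-1084/33).
R1 ← R1 + 32/33·R3.
R2 ← R2 + 29/33·R3.
R4 ← R4 − 1·R3.
R5 ← R5 − 186/11·R3.
R4 ← R4 / (-54685/4336).
R1 ← R1 − 440/271·R4.
R2 ← R2 + 6899/4336·R4.
R3 ← R3 − 2653/4336·R4.
R5 ← R5 − 36451/2168·R4.
R5 ← R5 / (1389456/54685).
R1 ← R1 − 26217/10937·R5.
R2 ← R2 + 127442/54685·R5.
R3 ← R3 − 78629/54685·R5.
R4 ← R4 + 125603/54685·R5.
Reading off the reduced rows gives u = 0, v = -6, w = 5, s = 6, t = 5.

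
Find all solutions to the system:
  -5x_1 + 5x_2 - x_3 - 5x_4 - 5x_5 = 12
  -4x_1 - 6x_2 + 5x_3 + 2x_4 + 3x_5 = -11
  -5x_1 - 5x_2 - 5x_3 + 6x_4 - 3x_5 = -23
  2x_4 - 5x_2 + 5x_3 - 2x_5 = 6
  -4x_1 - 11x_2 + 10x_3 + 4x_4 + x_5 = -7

Row-reduce:
R1 ← R1 / (-5).
R2 ← R2 + 4·R1.
R3 ← R3 + 5·R1.
R5 ← R5 + 4·R1.
R2 ← R2 / (-10).
R1 ← R1 + 1·R2.
R3 ← R3 + 10·R2.
R4 ← R4 + 5·R2.
R5 ← R5 + 15·R2.
R3 ← R3 / (-49/5).
R1 ← R1 + 19/50·R3.
R2 ← R2 + 29/50·R3.
R4 ← R4 − 21/10·R3.
R5 ← R5 − 21/10·R3.
R4 ← R4 / (1/14).
R1 ← R1 − 101/490·R4.
R2 ← R2 + 439/490·R4.
R3 ← R3 + 25/49·R4.
R5 ← R5 − 1/14·R4.
Row 5 reduces to 0 = -2, a contradiction. The system is inconsistent.

no solution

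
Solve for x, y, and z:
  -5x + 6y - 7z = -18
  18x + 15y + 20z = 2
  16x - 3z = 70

x = 4, y = -2, z = -2

Row-reduce the augmented matrix:
R1 ← R1 / (-5).
R2 ← R2 − 18·R1.
R3 ← R3 − 16·R1.
R2 ← R2 / (183/5).
R1 ← R1 + 6/5·R2.
R3 ← R3 − 96/5·R2.
R3 ← R3 / (-1383/61).
R1 ← R1 − 75/61·R3.
R2 ← R2 + 26/183·R3.
Reading off the reduced rows gives x = 4, y = -2, z = -2.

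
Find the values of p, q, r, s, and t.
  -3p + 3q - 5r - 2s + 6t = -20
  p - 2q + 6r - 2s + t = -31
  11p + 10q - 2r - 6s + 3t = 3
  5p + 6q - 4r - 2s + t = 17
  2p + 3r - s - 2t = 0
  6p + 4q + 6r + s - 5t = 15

p = 2, q = 0, r = -4, s = 2, t = -5

Row-reduce the augmented matrix:
R1 ← R1 / (-3).
R2 ← R2 − 1·R1.
R3 ← R3 − 11·R1.
R4 ← R4 − 5·R1.
R5 ← R5 − 2·R1.
R6 ← R6 − 6·R1.
R2 ← R2 / (-1).
R1 ← R1 + 1·R2.
R3 ← R3 − 21·R2.
R4 ← R4 − 11·R2.
R5 ← R5 − 2·R2.
R6 ← R6 − 10·R2.
R3 ← R3 / (212/3).
R1 ← R1 + 8/3·R3.
R2 ← R2 + 13/3·R3.
R4 ← R4 − 106/3·R3.
R5 ← R5 − 25/3·R3.
R6 ← R6 − 118/3·R3.
Swap R4 and R5.
R4 ← R4 / (27/53).
R1 ← R1 − 38/53·R4.
R2 ← R2 + 84/53·R4.
R3 ← R3 + 52/53·R4.
R6 ← R6 − 473/53·R4.
Swap R5 and R6.
R5 ← R5 / (89/3).
R1 ← R1 − 5/3·R5.
R2 ← R2 + 5·R5.
R3 ← R3 + 10/3·R5.
R4 ← R4 + 14/3·R5.
R6 reduces to 0 = 0, so the extra equation is consistent.
Reading off the reduced rows gives p = 2, q = 0, r = -4, s = 2, t = -5.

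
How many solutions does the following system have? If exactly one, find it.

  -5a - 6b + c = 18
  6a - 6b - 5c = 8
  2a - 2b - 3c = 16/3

a = -2, b = -5/3, c = -2

Row-reduce the augmented matrix:
R1 ← R1 / (-5).
R2 ← R2 − 6·R1.
R3 ← R3 − 2·R1.
R2 ← R2 / (-66/5).
R1 ← R1 − 6/5·R2.
R3 ← R3 + 22/5·R2.
R3 ← R3 / (-4/3).
R1 ← R1 + 6/11·R3.
R2 ← R2 − 19/66·R3.
Reading off the reduced rows gives a = -2, b = -5/3, c = -2.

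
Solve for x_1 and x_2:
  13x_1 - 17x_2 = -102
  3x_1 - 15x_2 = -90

Row-reduce the augmented matrix:
R1 ← R1 / (13).
R2 ← R2 − 3·R1.
R2 ← R2 / (-144/13).
R1 ← R1 + 17/13·R2.
Reading off the reduced rows gives x_1 = 0, x_2 = 6.

x_1 = 0, x_2 = 6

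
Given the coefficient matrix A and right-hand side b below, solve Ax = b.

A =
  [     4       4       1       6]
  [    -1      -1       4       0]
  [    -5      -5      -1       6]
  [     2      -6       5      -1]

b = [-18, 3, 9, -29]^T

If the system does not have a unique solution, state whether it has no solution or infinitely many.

Row-reduce the augmented matrix:
R1 ← R1 / (4).
R2 ← R2 + 1·R1.
R3 ← R3 + 5·R1.
R4 ← R4 − 2·R1.
Swap R2 and R4.
R2 ← R2 / (-8).
R1 ← R1 − 1·R2.
R3 ← R3 / (1/4).
R1 ← R1 − 13/16·R3.
R2 ← R2 + 9/16·R3.
R4 ← R4 − 17/4·R3.
R4 ← R4 / (-228).
R1 ← R1 + 343/8·R4.
R2 ← R2 − 247/8·R4.
R3 ← R3 − 54·R4.
Reading off the reduced rows gives x_1 = -6, x_2 = 3, x_3 = 0, x_4 = -1.

x_1 = -6, x_2 = 3, x_3 = 0, x_4 = -1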